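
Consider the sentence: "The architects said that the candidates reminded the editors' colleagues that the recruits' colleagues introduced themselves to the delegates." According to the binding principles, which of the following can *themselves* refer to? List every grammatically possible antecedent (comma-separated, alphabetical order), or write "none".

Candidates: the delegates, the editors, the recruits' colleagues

*themselves* is a reflexive; Principle A requires it to be bound within its binding domain — the clause headed by 'introduced'.
— the delegates: second object of the clause headed by 'introduced'; does not c-command the reflexive — cannot bind it (Principle A).
— the editors: possessor inside the object DP of the clause headed by 'reminded'; does not c-command the reflexive — cannot bind it (Principle A).
— the recruits' colleagues: subject of the clause headed by 'introduced'; c-commands the reflexive within its binding domain — allowed (Principle A).

the recruits' colleagues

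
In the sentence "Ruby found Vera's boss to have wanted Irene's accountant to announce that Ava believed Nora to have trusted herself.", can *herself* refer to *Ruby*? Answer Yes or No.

*herself* is a reflexive; Principle A requires it to be bound within its binding domain — the clause headed by 'trusted'.
— Ruby: subject of the matrix clause; c-commands the reflexive but lies outside its binding domain — cannot bind it (Principle A).

No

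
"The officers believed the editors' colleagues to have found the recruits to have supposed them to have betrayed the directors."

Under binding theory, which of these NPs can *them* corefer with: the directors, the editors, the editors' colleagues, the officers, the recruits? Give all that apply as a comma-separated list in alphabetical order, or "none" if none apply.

the editors, the editors' colleagues, the officers

*them* is a pronoun; Principle B requires it to be free in its binding domain — the clause headed by 'supposed'.
— the directors: object of the clause headed by 'betrayed'; is c-commanded by the pronoun; coreference would bind this R-expression — blocked (Principle C).
— the editors: possessor inside the subject DP of the clause headed by 'found'; does not c-command the pronoun — Principle B does not apply; allowed.
— the editors' colleagues: subject of the clause headed by 'found'; c-commands the pronoun but lies outside its binding domain — allowed.
— the officers: subject of the matrix clause; c-commands the pronoun but lies outside its binding domain — allowed.
— the recruits: subject of the clause headed by 'supposed'; c-commands the pronoun within its binding domain — blocked (Principle B).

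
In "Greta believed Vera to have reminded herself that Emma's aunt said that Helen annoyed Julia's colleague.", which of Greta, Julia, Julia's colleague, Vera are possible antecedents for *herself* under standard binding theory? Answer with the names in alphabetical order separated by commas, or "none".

Vera

*herself* is a reflexive; Principle A requires it to be bound within its binding domain — the clause headed by 'reminded'.
— Greta: subject of the matrix clause; c-commands the reflexive but lies outside its binding domain — cannot bind it (Principle A).
— Julia: possessor inside the object DP of the clause headed by 'annoyed'; does not c-command the reflexive — cannot bind it (Principle A).
— Julia's colleague: object of the clause headed by 'annoyed'; does not c-command the reflexive — cannot bind it (Principle A).
— Vera: subject of the clause headed by 'reminded'; c-commands the reflexive within its binding domain — allowed (Principle A).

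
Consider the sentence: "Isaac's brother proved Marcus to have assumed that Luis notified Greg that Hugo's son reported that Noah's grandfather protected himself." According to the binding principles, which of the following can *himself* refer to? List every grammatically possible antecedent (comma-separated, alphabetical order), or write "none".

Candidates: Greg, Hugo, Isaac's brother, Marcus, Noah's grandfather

Noah's grandfather

*himself* is a reflexive; Principle A requires it to be bound within its binding domain — the clause headed by 'protected'.
— Greg: object of the clause headed by 'notified'; c-commands the reflexive but lies outside its binding domain — cannot bind it (Principle A).
— Hugo: possessor inside the subject DP of the clause headed by 'reported'; does not c-command the reflexive — cannot bind it (Principle A).
— Isaac's brother: subject of the matrix clause; c-commands the reflexive but lies outside its binding domain — cannot bind it (Principle A).
— Marcus: subject of the clause headed by 'assumed'; c-commands the reflexive but lies outside its binding domain — cannot bind it (Principle A).
— Noah's grandfather: subject of the clause headed by 'protected'; c-commands the reflexive within its binding domain — allowed (Principle A).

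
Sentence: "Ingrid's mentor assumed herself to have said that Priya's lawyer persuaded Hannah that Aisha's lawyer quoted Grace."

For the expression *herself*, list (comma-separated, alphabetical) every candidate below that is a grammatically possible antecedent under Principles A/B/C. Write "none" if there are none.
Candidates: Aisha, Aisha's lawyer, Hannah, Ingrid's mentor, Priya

*herself* is a reflexive; Principle A requires it to be bound within its binding domain — the matrix clause.
— Aisha: possessor inside the subject DP of the clause headed by 'quoted'; does not c-command the reflexive — cannot bind it (Principle A).
— Aisha's lawyer: subject of the clause headed by 'quoted'; does not c-command the reflexive — cannot bind it (Principle A).
— Hannah: object of the clause headed by 'persuaded'; does not c-command the reflexive — cannot bind it (Principle A).
— Ingrid's mentor: subject of the matrix clause; c-commands the reflexive within its binding domain — allowed (Principle A).
— Priya: possessor inside the subject DP of the clause headed by 'persuaded'; does not c-command the reflexive — cannot bind it (Principle A).

Ingrid's mentor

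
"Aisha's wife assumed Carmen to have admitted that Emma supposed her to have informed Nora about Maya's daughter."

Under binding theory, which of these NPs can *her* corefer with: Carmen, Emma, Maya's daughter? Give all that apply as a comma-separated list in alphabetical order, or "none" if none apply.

*her* is a pronoun; Principle B requires it to be free in its binding domain — the clause headed by 'supposed'.
— Carmen: subject of the clause headed by 'admitted'; c-commands the pronoun but lies outside its binding domain — allowed.
— Emma: subject of the clause headed by 'supposed'; c-commands the pronoun within its binding domain — blocked (Principle B).
— Maya's daughter: second object of the clause headed by 'informed'; is c-commanded by the pronoun; coreference would bind this R-expression — blocked (Principle C).

Carmen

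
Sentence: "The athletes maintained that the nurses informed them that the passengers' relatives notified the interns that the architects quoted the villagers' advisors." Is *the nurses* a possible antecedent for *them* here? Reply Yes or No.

No

*them* is a pronoun; Principle B requires it to be free in its binding domain — the clause headed by 'informed'.
— the nurses: subject of the clause headed by 'informed'; c-commands the pronoun within its binding domain — blocked (Principle B).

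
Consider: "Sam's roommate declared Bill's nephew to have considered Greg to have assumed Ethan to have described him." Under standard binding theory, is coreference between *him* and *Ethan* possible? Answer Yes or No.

*Ethan* is an R-expression; Principle C requires it to be free (not bound by any c-commanding expression).
— him: object of the clause headed by 'described'; the R-expression locally c-commands the pronoun — coreference blocked (Principle B on the pronoun).

No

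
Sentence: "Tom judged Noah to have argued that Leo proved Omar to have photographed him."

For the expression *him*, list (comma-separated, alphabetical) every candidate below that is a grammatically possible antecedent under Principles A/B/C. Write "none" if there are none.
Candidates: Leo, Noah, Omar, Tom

*him* is a pronoun; Principle B requires it to be free in its binding domain — the clause headed by 'photographed'.
— Leo: subject of the clause headed by 'proved'; c-commands the pronoun but lies outside its binding domain — allowed.
— Noah: subject of the clause headed by 'argued'; c-commands the pronoun but lies outside its binding domain — allowed.
— Omar: subject of the clause headed by 'photographed'; c-commands the pronoun within its binding domain — blocked (Principle B).
— Tom: subject of the matrix clause; c-commands the pronoun but lies outside its binding domain — allowed.

Leo, Noah, Tom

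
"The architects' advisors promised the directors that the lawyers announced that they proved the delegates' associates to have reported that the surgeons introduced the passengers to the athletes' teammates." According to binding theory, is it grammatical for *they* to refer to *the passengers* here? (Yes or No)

No

*the passengers* is an R-expression; Principle C requires it to be free (not bound by any c-commanding expression).
— they: subject of the clause headed by 'proved'; the pronoun c-commands the R-expression — coreference blocked (Principle C).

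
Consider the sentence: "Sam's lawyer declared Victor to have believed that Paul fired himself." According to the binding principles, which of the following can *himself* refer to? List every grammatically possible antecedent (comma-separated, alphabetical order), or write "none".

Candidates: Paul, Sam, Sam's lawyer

Paul

*himself* is a reflexive; Principle A requires it to be bound within its binding domain — the clause headed by 'fired'.
— Paul: subject of the clause headed by 'fired'; c-commands the reflexive within its binding domain — allowed (Principle A).
— Sam: possessor inside the subject DP of the matrix clause; does not c-command the reflexive — cannot bind it (Principle A).
— Sam's lawyer: subject of the matrix clause; c-commands the reflexive but lies outside its binding domain — cannot bind it (Principle A).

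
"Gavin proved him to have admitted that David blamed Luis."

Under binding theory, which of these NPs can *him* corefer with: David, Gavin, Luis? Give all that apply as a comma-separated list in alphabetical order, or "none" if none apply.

*him* is a pronoun; Principle B requires it to be free in its binding domain — the matrix clause.
— David: subject of the clause headed by 'blamed'; is c-commanded by the pronoun; coreference would bind this R-expression — blocked (Principle C).
— Gavin: subject of the matrix clause; c-commands the pronoun within its binding domain — blocked (Principle B).
— Luis: object of the clause headed by 'blamed'; is c-commanded by the pronoun; coreference would bind this R-expression — blocked (Principle C).

none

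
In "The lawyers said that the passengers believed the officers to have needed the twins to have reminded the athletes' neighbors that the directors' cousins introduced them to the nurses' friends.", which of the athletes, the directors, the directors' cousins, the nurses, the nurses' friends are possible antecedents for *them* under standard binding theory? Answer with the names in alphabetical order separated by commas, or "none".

*them* is a pronoun; Principle B requires it to be free in its binding domain — the clause headed by 'introduced'.
— the athletes: possessor inside the object DP of the clause headed by 'reminded'; does not c-command the pronoun — Principle B does not apply; allowed.
— the directors: possessor inside the subject DP of the clause headed by 'introduced'; does not c-command the pronoun — Principle B does not apply; allowed.
— the directors' cousins: subject of the clause headed by 'introduced'; c-commands the pronoun within its binding domain — blocked (Principle B).
— the nurses: possessor inside the second object DP of the clause headed by 'introduced'; is c-commanded by the pronoun; coreference would bind this R-expression — blocked (Principle C).
— the nurses' friends: second object of the clause headed by 'introduced'; is c-commanded by the pronoun; coreference would bind this R-expression — blocked (Principle C).

the athletes, the directors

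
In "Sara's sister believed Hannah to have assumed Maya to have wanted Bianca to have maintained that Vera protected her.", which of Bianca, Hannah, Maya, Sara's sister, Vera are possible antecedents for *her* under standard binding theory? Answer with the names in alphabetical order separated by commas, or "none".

*her* is a pronoun; Principle B requires it to be free in its binding domain — the clause headed by 'protected'.
— Bianca: subject of the clause headed by 'maintained'; c-commands the pronoun but lies outside its binding domain — allowed.
— Hannah: subject of the clause headed by 'assumed'; c-commands the pronoun but lies outside its binding domain — allowed.
— Maya: subject of the clause headed by 'wanted'; c-commands the pronoun but lies outside its binding domain — allowed.
— Sara's sister: subject of the matrix clause; c-commands the pronoun but lies outside its binding domain — allowed.
— Vera: subject of the clause headed by 'protected'; c-commands the pronoun within its binding domain — blocked (Principle B).

Bianca, Hannah, Maya, Sara's sister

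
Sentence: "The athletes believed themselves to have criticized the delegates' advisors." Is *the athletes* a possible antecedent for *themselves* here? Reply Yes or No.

*themselves* is a reflexive; Principle A requires it to be bound within its binding domain — the matrix clause.
— the athletes: subject of the matrix clause; c-commands the reflexive within its binding domain — allowed (Principle A).

Yes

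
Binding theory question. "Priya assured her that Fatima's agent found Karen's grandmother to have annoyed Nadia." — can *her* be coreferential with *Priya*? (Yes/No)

No

*her* is a pronoun; Principle B requires it to be free in its binding domain — the matrix clause.
— Priya: subject of the matrix clause; c-commands the pronoun within its binding domain — blocked (Principle B).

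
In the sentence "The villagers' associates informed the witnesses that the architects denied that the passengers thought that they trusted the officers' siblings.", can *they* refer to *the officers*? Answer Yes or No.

*they* is a pronoun; Principle B requires it to be free in its binding domain — the clause headed by 'trusted'.
— the officers: possessor inside the object DP of the clause headed by 'trusted'; is c-commanded by the pronoun; coreference would bind this R-expression — blocked (Principle C).

No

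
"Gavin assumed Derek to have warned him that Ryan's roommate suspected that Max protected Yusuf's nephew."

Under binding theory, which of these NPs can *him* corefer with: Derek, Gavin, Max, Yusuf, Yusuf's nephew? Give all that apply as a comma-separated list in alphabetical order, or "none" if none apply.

*him* is a pronoun; Principle B requires it to be free in its binding domain — the clause headed by 'warned'.
— Derek: subject of the clause headed by 'warned'; c-commands the pronoun within its binding domain — blocked (Principle B).
— Gavin: subject of the matrix clause; c-commands the pronoun but lies outside its binding domain — allowed.
— Max: subject of the clause headed by 'protected'; is c-commanded by the pronoun; coreference would bind this R-expression — blocked (Principle C).
— Yusuf: possessor inside the object DP of the clause headed by 'protected'; is c-commanded by the pronoun; coreference would bind this R-expression — blocked (Principle C).
— Yusuf's nephew: object of the clause headed by 'protected'; is c-commanded by the pronoun; coreference would bind this R-expression — blocked (Principle C).

Gavin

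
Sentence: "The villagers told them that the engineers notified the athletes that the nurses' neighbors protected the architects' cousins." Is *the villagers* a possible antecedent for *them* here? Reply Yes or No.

No

*them* is a pronoun; Principle B requires it to be free in its binding domain — the matrix clause.
— the villagers: subject of the matrix clause; c-commands the pronoun within its binding domain — blocked (Principle B).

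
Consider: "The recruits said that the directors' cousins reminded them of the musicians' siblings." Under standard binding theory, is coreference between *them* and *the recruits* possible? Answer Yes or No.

Yes

*the recruits* is an R-expression; Principle C requires it to be free (not bound by any c-commanding expression).
— them: object of the clause headed by 'reminded'; the pronoun does not c-command the R-expression — coreference allowed.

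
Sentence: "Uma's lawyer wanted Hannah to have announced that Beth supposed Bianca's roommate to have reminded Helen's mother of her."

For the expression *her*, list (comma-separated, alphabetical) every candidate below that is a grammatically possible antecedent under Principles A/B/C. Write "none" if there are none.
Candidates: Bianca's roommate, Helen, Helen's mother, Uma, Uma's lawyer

*her* is a pronoun; Principle B requires it to be free in its binding domain — the clause headed by 'reminded'.
— Bianca's roommate: subject of the clause headed by 'reminded'; c-commands the pronoun within its binding domain — blocked (Principle B).
— Helen: possessor inside the object DP of the clause headed by 'reminded'; does not c-command the pronoun — Principle B does not apply; allowed.
— Helen's mother: object of the clause headed by 'reminded'; c-commands the pronoun within its binding domain — blocked (Principle B).
— Uma: possessor inside the subject DP of the matrix clause; does not c-command the pronoun — Principle B does not apply; allowed.
— Uma's lawyer: subject of the matrix clause; c-commands the pronoun but lies outside its binding domain — allowed.

Helen, Uma, Uma's lawyer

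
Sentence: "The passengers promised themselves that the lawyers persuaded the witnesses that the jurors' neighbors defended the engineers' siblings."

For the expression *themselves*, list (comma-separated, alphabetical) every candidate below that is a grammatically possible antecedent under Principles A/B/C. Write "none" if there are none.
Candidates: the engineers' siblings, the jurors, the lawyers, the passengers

*themselves* is a reflexive; Principle A requires it to be bound within its binding domain — the matrix clause.
— the engineers' siblings: object of the clause headed by 'defended'; does not c-command the reflexive — cannot bind it (Principle A).
— the jurors: possessor inside the subject DP of the clause headed by 'defended'; does not c-command the reflexive — cannot bind it (Principle A).
— the lawyers: subject of the clause headed by 'persuaded'; does not c-command the reflexive — cannot bind it (Principle A).
— the passengers: subject of the matrix clause; c-commands the reflexive within its binding domain — allowed (Principle A).

the passengers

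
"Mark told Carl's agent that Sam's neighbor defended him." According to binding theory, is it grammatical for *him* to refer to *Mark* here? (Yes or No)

*Mark* is an R-expression; Principle C requires it to be free (not bound by any c-commanding expression).
— him: object of the clause headed by 'defended'; the pronoun does not c-command the R-expression — coreference allowed.

Yes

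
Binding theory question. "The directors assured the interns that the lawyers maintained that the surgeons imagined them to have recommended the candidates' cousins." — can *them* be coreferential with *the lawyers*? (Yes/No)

Yes

*them* is a pronoun; Principle B requires it to be free in its binding domain — the clause headed by 'imagined'.
— the lawyers: subject of the clause headed by 'maintained'; c-commands the pronoun but lies outside its binding domain — allowed.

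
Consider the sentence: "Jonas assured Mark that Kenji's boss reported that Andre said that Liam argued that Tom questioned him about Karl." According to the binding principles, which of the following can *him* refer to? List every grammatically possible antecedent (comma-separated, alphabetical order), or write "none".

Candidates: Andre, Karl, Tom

*him* is a pronoun; Principle B requires it to be free in its binding domain — the clause headed by 'questioned'.
— Andre: subject of the clause headed by 'said'; c-commands the pronoun but lies outside its binding domain — allowed.
— Karl: second object of the clause headed by 'questioned'; is c-commanded by the pronoun; coreference would bind this R-expression — blocked (Principle C).
— Tom: subject of the clause headed by 'questioned'; c-commands the pronoun within its binding domain — blocked (Principle B).

Andre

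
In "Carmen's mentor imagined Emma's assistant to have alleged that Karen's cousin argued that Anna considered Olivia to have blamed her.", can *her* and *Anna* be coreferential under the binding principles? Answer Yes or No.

Yes

*Anna* is an R-expression; Principle C requires it to be free (not bound by any c-commanding expression).
— her: object of the clause headed by 'blamed'; the pronoun does not c-command the R-expression — coreference allowed.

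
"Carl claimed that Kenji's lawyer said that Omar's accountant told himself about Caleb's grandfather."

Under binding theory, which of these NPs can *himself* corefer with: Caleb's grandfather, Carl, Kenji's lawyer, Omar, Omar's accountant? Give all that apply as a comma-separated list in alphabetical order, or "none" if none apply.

Omar's accountant

*himself* is a reflexive; Principle A requires it to be bound within its binding domain — the clause headed by 'told'.
— Caleb's grandfather: second object of the clause headed by 'told'; does not c-command the reflexive — cannot bind it (Principle A).
— Carl: subject of the matrix clause; c-commands the reflexive but lies outside its binding domain — cannot bind it (Principle A).
— Kenji's lawyer: subject of the clause headed by 'said'; c-commands the reflexive but lies outside its binding domain — cannot bind it (Principle A).
— Omar: possessor inside the subject DP of the clause headed by 'told'; does not c-command the reflexive — cannot bind it (Principle A).
— Omar's accountant: subject of the clause headed by 'told'; c-commands the reflexive within its binding domain — allowed (Principle A).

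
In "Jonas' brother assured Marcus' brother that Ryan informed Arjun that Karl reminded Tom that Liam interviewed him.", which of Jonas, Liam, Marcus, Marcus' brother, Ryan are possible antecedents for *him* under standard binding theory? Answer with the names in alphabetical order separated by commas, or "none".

Jonas, Marcus, Marcus' brother, Ryan

*him* is a pronoun; Principle B requires it to be free in its binding domain — the clause headed by 'interviewed'.
— Jonas: possessor inside the subject DP of the matrix clause; does not c-command the pronoun — Principle B does not apply; allowed.
— Liam: subject of the clause headed by 'interviewed'; c-commands the pronoun within its binding domain — blocked (Principle B).
— Marcus: possessor inside the object DP of the matrix clause; does not c-command the pronoun — Principle B does not apply; allowed.
— Marcus' brother: object of the matrix clause; c-commands the pronoun but lies outside its binding domain — allowed.
— Ryan: subject of the clause headed by 'informed'; c-commands the pronoun but lies outside its binding domain — allowed.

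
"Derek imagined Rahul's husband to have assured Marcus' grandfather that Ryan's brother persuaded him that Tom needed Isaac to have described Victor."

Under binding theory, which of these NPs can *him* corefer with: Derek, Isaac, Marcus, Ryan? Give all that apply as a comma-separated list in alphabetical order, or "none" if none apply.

*him* is a pronoun; Principle B requires it to be free in its binding domain — the clause headed by 'persuaded'.
— Derek: subject of the matrix clause; c-commands the pronoun but lies outside its binding domain — allowed.
— Isaac: subject of the clause headed by 'described'; is c-commanded by the pronoun; coreference would bind this R-expression — blocked (Principle C).
— Marcus: possessor inside the object DP of the clause headed by 'assured'; does not c-command the pronoun — Principle B does not apply; allowed.
— Ryan: possessor inside the subject DP of the clause headed by 'persuaded'; does not c-command the pronoun — Principle B does not apply; allowed.

Derek, Marcus, Ryan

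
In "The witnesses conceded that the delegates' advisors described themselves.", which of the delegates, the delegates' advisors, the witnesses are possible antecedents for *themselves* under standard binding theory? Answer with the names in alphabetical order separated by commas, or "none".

the delegates' advisors

*themselves* is a reflexive; Principle A requires it to be bound within its binding domain — the clause headed by 'described'.
— the delegates: possessor inside the subject DP of the clause headed by 'described'; does not c-command the reflexive — cannot bind it (Principle A).
— the delegates' advisors: subject of the clause headed by 'described'; c-commands the reflexive within its binding domain — allowed (Principle A).
— the witnesses: subject of the matrix clause; c-commands the reflexive but lies outside its binding domain — cannot bind it (Principle A).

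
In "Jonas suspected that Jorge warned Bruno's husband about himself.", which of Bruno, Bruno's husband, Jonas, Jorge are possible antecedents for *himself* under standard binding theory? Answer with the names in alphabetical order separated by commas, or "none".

Bruno's husband, Jorge

*himself* is a reflexive; Principle A requires it to be bound within its binding domain — the clause headed by 'warned'.
— Bruno: possessor inside the object DP of the clause headed by 'warned'; does not c-command the reflexive — cannot bind it (Principle A).
— Bruno's husband: object of the clause headed by 'warned'; c-commands the reflexive within its binding domain — allowed (Principle A).
— Jonas: subject of the matrix clause; c-commands the reflexive but lies outside its binding domain — cannot bind it (Principle A).
— Jorge: subject of the clause headed by 'warned'; c-commands the reflexive within its binding domain — allowed (Principle A).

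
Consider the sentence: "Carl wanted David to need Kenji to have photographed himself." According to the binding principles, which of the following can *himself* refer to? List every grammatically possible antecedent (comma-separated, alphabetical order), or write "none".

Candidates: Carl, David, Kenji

Kenji

*himself* is a reflexive; Principle A requires it to be bound within its binding domain — the clause headed by 'photographed'.
— Carl: subject of the matrix clause; c-commands the reflexive but lies outside its binding domain — cannot bind it (Principle A).
— David: subject of the clause headed by 'need'; c-commands the reflexive but lies outside its binding domain — cannot bind it (Principle A).
— Kenji: subject of the clause headed by 'photographed'; c-commands the reflexive within its binding domain — allowed (Principle A).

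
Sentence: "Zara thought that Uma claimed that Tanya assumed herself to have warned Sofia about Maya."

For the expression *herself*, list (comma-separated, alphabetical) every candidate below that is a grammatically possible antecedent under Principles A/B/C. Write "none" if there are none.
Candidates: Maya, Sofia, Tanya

Tanya

*herself* is a reflexive; Principle A requires it to be bound within its binding domain — the clause headed by 'assumed'.
— Maya: second object of the clause headed by 'warned'; does not c-command the reflexive — cannot bind it (Principle A).
— Sofia: object of the clause headed by 'warned'; does not c-command the reflexive — cannot bind it (Principle A).
— Tanya: subject of the clause headed by 'assumed'; c-commands the reflexive within its binding domain — allowed (Principle A).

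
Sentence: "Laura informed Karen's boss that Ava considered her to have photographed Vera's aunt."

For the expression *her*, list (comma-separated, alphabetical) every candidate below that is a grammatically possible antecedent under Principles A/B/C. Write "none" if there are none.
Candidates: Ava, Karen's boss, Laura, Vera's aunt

Karen's boss, Laura

*her* is a pronoun; Principle B requires it to be free in its binding domain — the clause headed by 'considered'.
— Ava: subject of the clause headed by 'considered'; c-commands the pronoun within its binding domain — blocked (Principle B).
— Karen's boss: object of the matrix clause; c-commands the pronoun but lies outside its binding domain — allowed.
— Laura: subject of the matrix clause; c-commands the pronoun but lies outside its binding domain — allowed.
— Vera's aunt: object of the clause headed by 'photographed'; is c-commanded by the pronoun; coreference would bind this R-expression — blocked (Principle C).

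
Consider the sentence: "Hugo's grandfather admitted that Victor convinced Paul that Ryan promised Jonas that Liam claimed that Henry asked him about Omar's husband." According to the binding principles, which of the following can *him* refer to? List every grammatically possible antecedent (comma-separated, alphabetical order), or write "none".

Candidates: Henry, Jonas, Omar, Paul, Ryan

*him* is a pronoun; Principle B requires it to be free in its binding domain — the clause headed by 'asked'.
— Henry: subject of the clause headed by 'asked'; c-commands the pronoun within its binding domain — blocked (Principle B).
— Jonas: object of the clause headed by 'promised'; c-commands the pronoun but lies outside its binding domain — allowed.
— Omar: possessor inside the second object DP of the clause headed by 'asked'; is c-commanded by the pronoun; coreference would bind this R-expression — blocked (Principle C).
— Paul: object of the clause headed by 'convinced'; c-commands the pronoun but lies outside its binding domain — allowed.
— Ryan: subject of the clause headed by 'promised'; c-commands the pronoun but lies outside its binding domain — allowed.

Jonas, Paul, Ryan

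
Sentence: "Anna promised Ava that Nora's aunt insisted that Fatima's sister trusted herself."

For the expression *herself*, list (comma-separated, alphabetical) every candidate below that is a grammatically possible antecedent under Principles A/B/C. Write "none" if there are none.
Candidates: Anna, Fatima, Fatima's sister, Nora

Fatima's sister

*herself* is a reflexive; Principle A requires it to be bound within its binding domain — the clause headed by 'trusted'.
— Anna: subject of the matrix clause; c-commands the reflexive but lies outside its binding domain — cannot bind it (Principle A).
— Fatima: possessor inside the subject DP of the clause headed by 'trusted'; does not c-command the reflexive — cannot bind it (Principle A).
— Fatima's sister: subject of the clause headed by 'trusted'; c-commands the reflexive within its binding domain — allowed (Principle A).
— Nora: possessor inside the subject DP of the clause headed by 'insisted'; does not c-command the reflexive — cannot bind it (Principle A).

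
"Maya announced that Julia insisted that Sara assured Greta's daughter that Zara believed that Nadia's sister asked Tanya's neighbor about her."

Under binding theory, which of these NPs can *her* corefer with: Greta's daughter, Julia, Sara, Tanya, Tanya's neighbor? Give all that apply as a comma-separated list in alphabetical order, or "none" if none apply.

*her* is a pronoun; Principle B requires it to be free in its binding domain — the clause headed by 'asked'.
— Greta's daughter: object of the clause headed by 'assured'; c-commands the pronoun but lies outside its binding domain — allowed.
— Julia: subject of the clause headed by 'insisted'; c-commands the pronoun but lies outside its binding domain — allowed.
— Sara: subject of the clause headed by 'assured'; c-commands the pronoun but lies outside its binding domain — allowed.
— Tanya: possessor inside the object DP of the clause headed by 'asked'; does not c-command the pronoun — Principle B does not apply; allowed.
— Tanya's neighbor: object of the clause headed by 'asked'; c-commands the pronoun within its binding domain — blocked (Principle B).

Greta's daughter, Julia, Sara, Tanya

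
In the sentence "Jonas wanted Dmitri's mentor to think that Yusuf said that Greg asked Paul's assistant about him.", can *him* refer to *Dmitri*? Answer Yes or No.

*him* is a pronoun; Principle B requires it to be free in its binding domain — the clause headed by 'asked'.
— Dmitri: possessor inside the subject DP of the clause headed by 'think'; does not c-command the pronoun — Principle B does not apply; allowed.

Yes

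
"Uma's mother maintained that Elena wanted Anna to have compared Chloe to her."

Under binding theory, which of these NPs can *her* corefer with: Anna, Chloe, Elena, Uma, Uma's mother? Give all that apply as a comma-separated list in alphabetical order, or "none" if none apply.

*her* is a pronoun; Principle B requires it to be free in its binding domain — the clause headed by 'compared'.
— Anna: subject of the clause headed by 'compared'; c-commands the pronoun within its binding domain — blocked (Principle B).
— Chloe: object of the clause headed by 'compared'; c-commands the pronoun within its binding domain — blocked (Principle B).
— Elena: subject of the clause headed by 'wanted'; c-commands the pronoun but lies outside its binding domain — allowed.
— Uma: possessor inside the subject DP of the matrix clause; does not c-command the pronoun — Principle B does not apply; allowed.
— Uma's mother: subject of the matrix clause; c-commands the pronoun but lies outside its binding domain — allowed.

Elena, Uma, Uma's mother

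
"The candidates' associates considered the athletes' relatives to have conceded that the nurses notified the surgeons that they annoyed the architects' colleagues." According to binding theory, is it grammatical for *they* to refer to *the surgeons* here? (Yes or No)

Yes

*the surgeons* is an R-expression; Principle C requires it to be free (not bound by any c-commanding expression).
— they: subject of the clause headed by 'annoyed'; the pronoun does not c-command the R-expression — coreference allowed.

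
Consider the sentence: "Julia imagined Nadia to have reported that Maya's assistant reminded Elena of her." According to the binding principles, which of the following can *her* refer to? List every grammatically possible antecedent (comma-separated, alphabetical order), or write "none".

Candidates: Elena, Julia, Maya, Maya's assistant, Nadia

Julia, Maya, Nadia

*her* is a pronoun; Principle B requires it to be free in its binding domain — the clause headed by 'reminded'.
— Elena: object of the clause headed by 'reminded'; c-commands the pronoun within its binding domain — blocked (Principle B).
— Julia: subject of the matrix clause; c-commands the pronoun but lies outside its binding domain — allowed.
— Maya: possessor inside the subject DP of the clause headed by 'reminded'; does not c-command the pronoun — Principle B does not apply; allowed.
— Maya's assistant: subject of the clause headed by 'reminded'; c-commands the pronoun within its binding domain — blocked (Principle B).
— Nadia: subject of the clause headed by 'reported'; c-commands the pronoun but lies outside its binding domain — allowed.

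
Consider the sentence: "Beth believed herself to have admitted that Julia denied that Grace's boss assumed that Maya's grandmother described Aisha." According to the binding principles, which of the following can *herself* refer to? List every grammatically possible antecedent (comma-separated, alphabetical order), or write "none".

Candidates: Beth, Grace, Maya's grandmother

*herself* is a reflexive; Principle A requires it to be bound within its binding domain — the matrix clause.
— Beth: subject of the matrix clause; c-commands the reflexive within its binding domain — allowed (Principle A).
— Grace: possessor inside the subject DP of the clause headed by 'assumed'; does not c-command the reflexive — cannot bind it (Principle A).
— Maya's grandmother: subject of the clause headed by 'described'; does not c-command the reflexive — cannot bind it (Principle A).

Beth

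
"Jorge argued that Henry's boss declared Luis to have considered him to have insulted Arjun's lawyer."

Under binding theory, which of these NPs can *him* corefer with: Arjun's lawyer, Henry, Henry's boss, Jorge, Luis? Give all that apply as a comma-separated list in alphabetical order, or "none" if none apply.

*him* is a pronoun; Principle B requires it to be free in its binding domain — the clause headed by 'considered'.
— Arjun's lawyer: object of the clause headed by 'insulted'; is c-commanded by the pronoun; coreference would bind this R-expression — blocked (Principle C).
— Henry: possessor inside the subject DP of the clause headed by 'declared'; does not c-command the pronoun — Principle B does not apply; allowed.
— Henry's boss: subject of the clause headed by 'declared'; c-commands the pronoun but lies outside its binding domain — allowed.
— Jorge: subject of the matrix clause; c-commands the pronoun but lies outside its binding domain — allowed.
— Luis: subject of the clause headed by 'considered'; c-commands the pronoun within its binding domain — blocked (Principle B).

Henry, Henry's boss, Jorge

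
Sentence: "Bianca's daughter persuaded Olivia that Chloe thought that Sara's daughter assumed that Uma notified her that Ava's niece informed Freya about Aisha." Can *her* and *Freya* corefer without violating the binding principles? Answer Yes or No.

*Freya* is an R-expression; Principle C requires it to be free (not bound by any c-commanding expression).
— her: object of the clause headed by 'notified'; the pronoun c-commands the R-expression — coreference blocked (Principle C).

No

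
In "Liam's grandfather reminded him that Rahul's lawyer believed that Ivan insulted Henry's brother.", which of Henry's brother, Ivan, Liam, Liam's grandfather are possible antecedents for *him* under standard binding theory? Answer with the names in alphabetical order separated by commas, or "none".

*him* is a pronoun; Principle B requires it to be free in its binding domain — the matrix clause.
— Henry's brother: object of the clause headed by 'insulted'; is c-commanded by the pronoun; coreference would bind this R-expression — blocked (Principle C).
— Ivan: subject of the clause headed by 'insulted'; is c-commanded by the pronoun; coreference would bind this R-expression — blocked (Principle C).
— Liam: possessor inside the subject DP of the matrix clause; does not c-command the pronoun — Principle B does not apply; allowed.
— Liam's grandfather: subject of the matrix clause; c-commands the pronoun within its binding domain — blocked (Principle B).

Liam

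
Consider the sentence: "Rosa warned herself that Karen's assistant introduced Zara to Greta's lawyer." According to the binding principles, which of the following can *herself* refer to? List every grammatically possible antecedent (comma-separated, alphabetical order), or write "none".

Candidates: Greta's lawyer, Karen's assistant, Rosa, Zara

Rosa

*herself* is a reflexive; Principle A requires it to be bound within its binding domain — the matrix clause.
— Greta's lawyer: second object of the clause headed by 'introduced'; does not c-command the reflexive — cannot bind it (Principle A).
— Karen's assistant: subject of the clause headed by 'introduced'; does not c-command the reflexive — cannot bind it (Principle A).
— Rosa: subject of the matrix clause; c-commands the reflexive within its binding domain — allowed (Principle A).
— Zara: object of the clause headed by 'introduced'; does not c-command the reflexive — cannot bind it (Principle A).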